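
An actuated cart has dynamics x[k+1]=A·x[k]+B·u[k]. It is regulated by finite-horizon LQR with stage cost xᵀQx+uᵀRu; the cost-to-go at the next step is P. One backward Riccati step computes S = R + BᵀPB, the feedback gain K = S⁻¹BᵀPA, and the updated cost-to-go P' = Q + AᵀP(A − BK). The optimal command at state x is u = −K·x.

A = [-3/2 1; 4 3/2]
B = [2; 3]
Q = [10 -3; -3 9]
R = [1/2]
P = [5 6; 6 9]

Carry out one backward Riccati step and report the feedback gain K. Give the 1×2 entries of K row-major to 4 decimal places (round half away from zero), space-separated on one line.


BᵀP = [28.0000 39.0000]
S = R + BᵀPB = [1/2] + [173.0000] = [173.5000]
BᵀPA = [114.0000 86.5000]
K = S⁻¹·BᵀPA = [0.6571 0.4986]
A−BK = [-2.8141 0.0029; 2.0288 0.0043]
AᵀP(A−BK) = [8.3451 0.1643; 0.1643 0.1246]
P' = Q + AᵀP(A−BK) = [18.3451 -2.8357; -2.8357 9.1246]
tr(P') = 27.4697

0.6571 0.4986


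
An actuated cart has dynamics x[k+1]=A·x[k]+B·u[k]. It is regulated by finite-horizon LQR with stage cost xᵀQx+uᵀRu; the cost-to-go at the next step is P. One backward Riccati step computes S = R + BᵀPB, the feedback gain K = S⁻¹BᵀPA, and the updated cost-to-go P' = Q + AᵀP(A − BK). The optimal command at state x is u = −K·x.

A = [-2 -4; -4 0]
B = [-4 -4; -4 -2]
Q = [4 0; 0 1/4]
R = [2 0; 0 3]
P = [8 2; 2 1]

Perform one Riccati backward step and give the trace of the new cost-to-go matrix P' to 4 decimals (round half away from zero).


9.8118

BᵀP = [-40.0000 -12.0000; -36.0000 -10.0000]
S = R + BᵀPB = [2 0; 0 3] + [208.0000 184.0000; 184.0000 164.0000] = [210.0000 184.0000; 184.0000 167.0000]
BᵀPA = [128.0000 160.0000; 112.0000 144.0000]
K = S⁻¹·BᵀPA = [0.6326 0.1845; -0.0264 0.6590]
A−BK = [0.4250 -0.6260; -1.5222 2.0560]
AᵀP(A−BK) = [1.9769 -1.4234; -1.4234 3.5848]
P' = Q + AᵀP(A−BK) = [5.9769 -1.4234; -1.4234 3.8348]
tr(P') = 9.8118


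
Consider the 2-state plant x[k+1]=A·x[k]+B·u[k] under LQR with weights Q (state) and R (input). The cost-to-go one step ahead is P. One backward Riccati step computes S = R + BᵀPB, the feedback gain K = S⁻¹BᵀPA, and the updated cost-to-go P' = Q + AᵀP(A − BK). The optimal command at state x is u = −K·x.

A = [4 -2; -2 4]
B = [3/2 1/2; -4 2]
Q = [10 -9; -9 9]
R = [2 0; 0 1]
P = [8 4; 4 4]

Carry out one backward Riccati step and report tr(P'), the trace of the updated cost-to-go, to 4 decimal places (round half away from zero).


32.8033

BᵀP = [-4.0000 -10.0000; 12.0000 10.0000]
S = R + BᵀPB = [2 0; 0 1] + [34.0000 -22.0000; -22.0000 26.0000] = [36.0000 -22.0000; -22.0000 27.0000]
BᵀPA = [4.0000 -32.0000; 28.0000 16.0000]
K = S⁻¹·BᵀPA = [1.4836 -1.0492; 2.2459 -0.2623]
A−BK = [0.6516 -0.2951; -0.5574 0.3279]
AᵀP(A−BK) = [11.1803 -4.4590; -4.4590 2.6230]
P' = Q + AᵀP(A−BK) = [21.1803 -13.4590; -13.4590 11.6230]
tr(P') = 32.8033


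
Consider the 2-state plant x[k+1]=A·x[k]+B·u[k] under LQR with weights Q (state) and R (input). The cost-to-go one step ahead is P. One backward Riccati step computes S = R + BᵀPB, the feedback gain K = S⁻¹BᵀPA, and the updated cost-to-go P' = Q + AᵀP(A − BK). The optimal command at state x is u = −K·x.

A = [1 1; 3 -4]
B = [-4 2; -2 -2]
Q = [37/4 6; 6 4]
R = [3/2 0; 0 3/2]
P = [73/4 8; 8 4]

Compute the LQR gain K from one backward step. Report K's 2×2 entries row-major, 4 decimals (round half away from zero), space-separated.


-0.5918 0.3792 -0.5092 0.9683

BᵀP = [-89.0000 -40.0000; 20.5000 8.0000]
S = R + BᵀPB = [3/2 0; 0 3/2] + [436.0000 -98.0000; -98.0000 25.0000] = [437.5000 -98.0000; -98.0000 26.5000]
BᵀPA = [-209.0000 71.0000; 44.5000 -11.5000]
K = S⁻¹·BᵀPA = [-0.5918 0.3792; -0.5092 0.9683]
A−BK = [-0.3487 0.5801; 0.7980 -1.3049]
AᵀP(A−BK) = [1.2283 -1.5896; -1.5896 2.4632]
P' = Q + AᵀP(A−BK) = [10.4783 4.4104; 4.4104 6.4632]
tr(P') = 16.9415


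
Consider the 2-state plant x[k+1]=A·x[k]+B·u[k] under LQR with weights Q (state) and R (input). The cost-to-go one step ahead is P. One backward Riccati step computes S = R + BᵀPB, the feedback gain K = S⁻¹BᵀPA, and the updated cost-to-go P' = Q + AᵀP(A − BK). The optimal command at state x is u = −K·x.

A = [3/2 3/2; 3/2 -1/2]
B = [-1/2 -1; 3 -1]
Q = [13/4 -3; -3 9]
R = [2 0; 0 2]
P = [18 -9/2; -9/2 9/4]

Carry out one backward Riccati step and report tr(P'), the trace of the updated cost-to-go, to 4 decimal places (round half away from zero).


18.8081

BᵀP = [-22.5000 9.0000; -13.5000 2.2500]
S = R + BᵀPB = [2 0; 0 2] + [38.2500 13.5000; 13.5000 11.2500] = [40.2500 13.5000; 13.5000 13.2500]
BᵀPA = [-20.2500 -38.2500; -16.8750 -21.3750]
K = S⁻¹·BᵀPA = [-0.1154 -0.6217; -1.1560 -0.9798]
A−BK = [0.2863 0.2094; 0.6900 0.3853]
AᵀP(A−BK) = [3.4681 2.9394; 2.9394 3.0900]
P' = Q + AᵀP(A−BK) = [6.7181 -0.0606; -0.0606 12.0900]
tr(P') = 18.8081


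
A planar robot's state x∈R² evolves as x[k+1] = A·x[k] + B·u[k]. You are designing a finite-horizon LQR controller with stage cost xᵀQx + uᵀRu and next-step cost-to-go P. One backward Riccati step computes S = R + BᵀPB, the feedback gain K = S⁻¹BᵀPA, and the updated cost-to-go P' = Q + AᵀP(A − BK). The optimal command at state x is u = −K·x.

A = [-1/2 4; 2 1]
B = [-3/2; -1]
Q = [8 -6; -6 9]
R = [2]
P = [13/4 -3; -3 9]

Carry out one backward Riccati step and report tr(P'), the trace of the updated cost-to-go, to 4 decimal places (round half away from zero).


BᵀP = [-1.8750 -4.5000]
S = R + BᵀPB = [2] + [7.3125] = [9.3125]
BᵀPA = [-8.0625 -12.0000]
K = S⁻¹·BᵀPA = [-0.8658 -1.2886]
A−BK = [-1.7987 2.0671; 1.1342 -0.2886]
AᵀP(A−BK) = [35.8322 -21.3893; -21.3893 21.5369]
P' = Q + AᵀP(A−BK) = [43.8322 -27.3893; -27.3893 30.5369]
tr(P') = 74.3691

74.3691


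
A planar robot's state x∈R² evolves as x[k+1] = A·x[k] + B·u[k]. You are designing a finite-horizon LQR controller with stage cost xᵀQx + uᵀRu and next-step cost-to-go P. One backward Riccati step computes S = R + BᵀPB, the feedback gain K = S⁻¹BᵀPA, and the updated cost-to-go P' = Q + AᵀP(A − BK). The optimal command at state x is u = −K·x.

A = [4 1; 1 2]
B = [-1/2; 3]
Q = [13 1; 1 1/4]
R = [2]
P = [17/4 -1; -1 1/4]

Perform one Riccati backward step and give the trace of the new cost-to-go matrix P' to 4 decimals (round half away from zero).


BᵀP = [-5.1250 1.2500]
S = R + BᵀPB = [2] + [6.3125] = [8.3125]
BᵀPA = [-19.2500 -2.6250]
K = S⁻¹·BᵀPA = [-2.3158 -0.3158]
A−BK = [2.8421 0.8421; 7.9474 2.9474]
AᵀP(A−BK) = [15.6711 2.4211; 2.4211 0.4211]
P' = Q + AᵀP(A−BK) = [28.6711 3.4211; 3.4211 0.6711]
tr(P') = 29.3421

29.3421


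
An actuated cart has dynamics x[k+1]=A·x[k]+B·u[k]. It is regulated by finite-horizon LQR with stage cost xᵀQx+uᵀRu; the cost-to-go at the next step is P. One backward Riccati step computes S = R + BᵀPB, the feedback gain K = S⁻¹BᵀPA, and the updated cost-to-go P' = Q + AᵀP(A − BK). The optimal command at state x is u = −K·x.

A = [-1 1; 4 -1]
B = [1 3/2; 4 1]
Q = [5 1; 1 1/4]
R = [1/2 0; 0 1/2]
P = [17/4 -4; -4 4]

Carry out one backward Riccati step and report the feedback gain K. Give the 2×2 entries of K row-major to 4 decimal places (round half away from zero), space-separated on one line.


1.4692 -0.5520 -1.0234 0.6157

BᵀP = [-11.7500 12.0000; 2.3750 -2.0000]
S = R + BᵀPB = [1/2 0; 0 1/2] + [36.2500 -5.6250; -5.6250 1.5625] = [36.7500 -5.6250; -5.6250 2.0625]
BᵀPA = [59.7500 -23.7500; -10.3750 4.3750]
K = S⁻¹·BᵀPA = [1.4692 -0.5520; -1.0234 0.6157]
A−BK = [-0.9342 0.6285; -0.8535 0.5924]
AᵀP(A−BK) = [1.8471 -0.8790; -0.8790 0.4459]
P' = Q + AᵀP(A−BK) = [6.8471 0.1210; 0.1210 0.6959]
tr(P') = 7.5430


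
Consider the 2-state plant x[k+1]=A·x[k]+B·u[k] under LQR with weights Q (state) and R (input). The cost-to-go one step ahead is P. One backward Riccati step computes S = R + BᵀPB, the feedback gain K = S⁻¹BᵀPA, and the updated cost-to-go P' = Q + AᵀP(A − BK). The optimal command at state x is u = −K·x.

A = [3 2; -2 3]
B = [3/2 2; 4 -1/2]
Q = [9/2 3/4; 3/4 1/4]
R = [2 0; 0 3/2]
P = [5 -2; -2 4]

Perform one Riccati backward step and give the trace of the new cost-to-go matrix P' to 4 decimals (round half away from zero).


10.5166

BᵀP = [-0.5000 13.0000; 11.0000 -6.0000]
S = R + BᵀPB = [2 0; 0 3/2] + [51.2500 -7.5000; -7.5000 25.0000] = [53.2500 -7.5000; -7.5000 26.5000]
BᵀPA = [-27.5000 38.0000; 45.0000 4.0000]
K = S⁻¹·BᵀPA = [-0.2888 0.7654; 1.6164 0.3676]
A−BK = [0.2004 0.1168; -0.0367 0.1222]
AᵀP(A−BK) = [4.3214 0.5078; 0.5078 1.4452]
P' = Q + AᵀP(A−BK) = [8.8214 1.2578; 1.2578 1.6952]
tr(P') = 10.5166


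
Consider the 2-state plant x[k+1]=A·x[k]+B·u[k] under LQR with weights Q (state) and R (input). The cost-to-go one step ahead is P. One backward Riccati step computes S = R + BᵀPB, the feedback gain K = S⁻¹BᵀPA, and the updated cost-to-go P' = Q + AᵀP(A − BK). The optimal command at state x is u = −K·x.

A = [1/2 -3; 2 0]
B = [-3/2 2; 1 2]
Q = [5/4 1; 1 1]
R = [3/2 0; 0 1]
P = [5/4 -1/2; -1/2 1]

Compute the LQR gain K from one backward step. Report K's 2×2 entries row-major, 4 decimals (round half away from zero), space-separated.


0.4404 0.9444 0.5501 -0.5533

BᵀP = [-2.3750 1.7500; 1.5000 1.0000]
S = R + BᵀPB = [3/2 0; 0 1] + [5.3125 -1.2500; -1.2500 5.0000] = [6.8125 -1.2500; -1.2500 6.0000]
BᵀPA = [2.3125 7.1250; 2.7500 -4.5000]
K = S⁻¹·BᵀPA = [0.4404 0.9444; 0.5501 -0.5533]
A−BK = [0.0604 -0.4769; 0.4595 0.1622]
AᵀP(A−BK) = [0.7814 0.4626; 0.4626 2.0318]
P' = Q + AᵀP(A−BK) = [2.0314 1.4626; 1.4626 3.0318]
tr(P') = 5.0632


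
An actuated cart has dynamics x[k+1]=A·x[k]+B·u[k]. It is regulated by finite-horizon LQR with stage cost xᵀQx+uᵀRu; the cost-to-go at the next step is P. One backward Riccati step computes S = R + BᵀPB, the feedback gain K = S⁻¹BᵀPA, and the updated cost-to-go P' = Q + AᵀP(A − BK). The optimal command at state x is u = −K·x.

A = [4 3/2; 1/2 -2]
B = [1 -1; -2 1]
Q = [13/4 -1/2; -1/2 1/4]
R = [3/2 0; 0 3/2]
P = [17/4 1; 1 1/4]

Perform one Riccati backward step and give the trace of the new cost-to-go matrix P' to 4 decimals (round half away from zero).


26.3278

BᵀP = [2.2500 0.5000; -3.2500 -0.7500]
S = R + BᵀPB = [3/2 0; 0 3/2] + [1.2500 -1.7500; -1.7500 2.5000] = [2.7500 -1.7500; -1.7500 4.0000]
BᵀPA = [9.2500 2.3750; -13.3750 -3.3750]
K = S⁻¹·BᵀPA = [1.7126 0.4528; -2.5945 -0.6457]
A−BK = [-0.3071 0.4016; 6.5197 -0.4488]
AᵀP(A−BK) = [21.5197 5.1762; 5.1762 1.3081]
P' = Q + AᵀP(A−BK) = [24.7697 4.6762; 4.6762 1.5581]
tr(P') = 26.3278


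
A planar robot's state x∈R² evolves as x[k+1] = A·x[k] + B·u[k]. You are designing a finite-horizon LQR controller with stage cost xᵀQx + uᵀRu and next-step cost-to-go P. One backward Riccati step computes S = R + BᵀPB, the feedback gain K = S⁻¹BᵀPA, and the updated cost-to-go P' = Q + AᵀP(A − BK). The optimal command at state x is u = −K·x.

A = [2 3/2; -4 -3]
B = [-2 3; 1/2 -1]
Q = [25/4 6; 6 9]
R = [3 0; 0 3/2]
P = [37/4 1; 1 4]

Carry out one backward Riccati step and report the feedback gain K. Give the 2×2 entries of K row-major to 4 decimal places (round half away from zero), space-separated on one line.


BᵀP = [-18.0000 0.0000; 26.7500 -1.0000]
S = R + BᵀPB = [3 0; 0 3/2] + [36.0000 -54.0000; -54.0000 81.2500] = [39.0000 -54.0000; -54.0000 82.7500]
BᵀPA = [-36.0000 -27.0000; 57.5000 43.1250]
K = S⁻¹·BᵀPA = [0.4048 0.3036; 0.9590 0.7193]
A−BK = [-0.0675 -0.0506; -3.2434 -2.4325]
AᵀP(A−BK) = [44.4289 33.3217; 33.3217 24.9913]
P' = Q + AᵀP(A−BK) = [50.6789 39.3217; 39.3217 33.9913]
tr(P') = 84.6702

0.4048 0.3036 0.9590 0.7193


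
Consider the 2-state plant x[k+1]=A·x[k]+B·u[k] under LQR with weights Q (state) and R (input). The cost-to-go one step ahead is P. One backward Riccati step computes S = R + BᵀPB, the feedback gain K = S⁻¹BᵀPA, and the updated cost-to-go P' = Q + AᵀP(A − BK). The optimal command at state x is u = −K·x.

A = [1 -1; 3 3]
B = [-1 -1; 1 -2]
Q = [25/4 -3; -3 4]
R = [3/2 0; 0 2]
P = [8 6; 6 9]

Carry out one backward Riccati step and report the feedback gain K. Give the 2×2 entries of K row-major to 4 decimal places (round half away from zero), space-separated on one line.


BᵀP = [-2.0000 3.0000; -20.0000 -24.0000]
S = R + BᵀPB = [3/2 0; 0 2] + [5.0000 -4.0000; -4.0000 68.0000] = [6.5000 -4.0000; -4.0000 70.0000]
BᵀPA = [7.0000 11.0000; -92.0000 -52.0000]
K = S⁻¹·BᵀPA = [0.2779 1.2802; -1.2984 -0.6697]
A−BK = [-0.0205 -0.3895; 0.1253 0.3804]
AᵀP(A−BK) = [3.6014 2.4260; 2.4260 4.0934]
P' = Q + AᵀP(A−BK) = [9.8514 -0.5740; -0.5740 8.0934]
tr(P') = 17.9448

0.2779 1.2802 -1.2984 -0.6697


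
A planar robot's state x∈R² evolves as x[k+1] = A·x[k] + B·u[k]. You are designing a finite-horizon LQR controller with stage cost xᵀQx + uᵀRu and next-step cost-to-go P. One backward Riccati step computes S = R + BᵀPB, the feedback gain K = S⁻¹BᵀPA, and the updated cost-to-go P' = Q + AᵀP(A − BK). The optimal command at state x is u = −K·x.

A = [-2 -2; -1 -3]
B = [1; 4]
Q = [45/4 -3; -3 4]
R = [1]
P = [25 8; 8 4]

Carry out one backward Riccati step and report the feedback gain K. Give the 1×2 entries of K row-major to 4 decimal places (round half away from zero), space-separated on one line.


BᵀP = [57.0000 24.0000]
S = R + BᵀPB = [1] + [153.0000] = [154.0000]
BᵀPA = [-138.0000 -186.0000]
K = S⁻¹·BᵀPA = [-0.8961 -1.2078]
A−BK = [-1.1039 -0.7922; 2.5844 1.8312]
AᵀP(A−BK) = [12.3377 9.3247; 9.3247 7.3506]
P' = Q + AᵀP(A−BK) = [23.5877 6.3247; 6.3247 11.3506]
tr(P') = 34.9383

-0.8961 -1.2078


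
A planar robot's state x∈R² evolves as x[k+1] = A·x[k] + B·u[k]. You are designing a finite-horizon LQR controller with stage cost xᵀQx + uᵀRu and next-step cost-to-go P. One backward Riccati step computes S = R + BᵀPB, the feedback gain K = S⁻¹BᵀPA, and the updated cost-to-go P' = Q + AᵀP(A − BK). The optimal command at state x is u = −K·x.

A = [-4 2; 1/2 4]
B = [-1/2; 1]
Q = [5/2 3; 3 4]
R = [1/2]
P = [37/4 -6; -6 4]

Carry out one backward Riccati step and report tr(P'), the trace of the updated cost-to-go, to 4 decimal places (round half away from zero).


15.7927

BᵀP = [-10.6250 7.0000]
S = R + BᵀPB = [1/2] + [12.3125] = [12.8125]
BᵀPA = [46.0000 6.7500]
K = S⁻¹·BᵀPA = [3.5902 0.5268]
A−BK = [-2.2049 2.2634; -3.0902 3.4732]
AᵀP(A−BK) = [7.8488 -0.2341; -0.2341 1.4439]
P' = Q + AᵀP(A−BK) = [10.3488 2.7659; 2.7659 5.4439]
tr(P') = 15.7927


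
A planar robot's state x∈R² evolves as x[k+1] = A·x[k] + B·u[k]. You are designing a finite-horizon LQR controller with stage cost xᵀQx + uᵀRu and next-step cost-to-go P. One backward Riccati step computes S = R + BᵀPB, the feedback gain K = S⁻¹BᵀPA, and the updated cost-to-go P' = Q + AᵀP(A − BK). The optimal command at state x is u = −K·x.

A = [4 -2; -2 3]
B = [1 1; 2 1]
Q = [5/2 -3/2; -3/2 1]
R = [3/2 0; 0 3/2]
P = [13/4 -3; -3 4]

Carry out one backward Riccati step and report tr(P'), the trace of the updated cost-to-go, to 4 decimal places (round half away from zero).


93.6184

BᵀP = [-2.7500 5.0000; 0.2500 1.0000]
S = R + BᵀPB = [3/2 0; 0 3/2] + [7.2500 2.2500; 2.2500 1.2500] = [8.7500 2.2500; 2.2500 2.7500]
BᵀPA = [-21.0000 20.5000; -1.0000 2.5000]
K = S⁻¹·BᵀPA = [-2.9211 2.6711; 2.0263 -1.2763]
A−BK = [4.8947 -3.3947; 1.8158 -1.0658]
AᵀP(A−BK) = [56.6842 -43.1842; -43.1842 33.4342]
P' = Q + AᵀP(A−BK) = [59.1842 -44.6842; -44.6842 34.4342]
tr(P') = 93.6184


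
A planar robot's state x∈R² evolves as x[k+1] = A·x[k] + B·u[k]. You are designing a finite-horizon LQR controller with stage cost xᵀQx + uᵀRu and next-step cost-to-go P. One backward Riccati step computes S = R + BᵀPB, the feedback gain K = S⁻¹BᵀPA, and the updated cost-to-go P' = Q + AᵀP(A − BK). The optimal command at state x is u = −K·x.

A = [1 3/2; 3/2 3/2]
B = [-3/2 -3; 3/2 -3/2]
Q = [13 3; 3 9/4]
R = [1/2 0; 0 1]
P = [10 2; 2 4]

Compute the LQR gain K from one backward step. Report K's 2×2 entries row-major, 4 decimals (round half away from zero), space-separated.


0.4191 0.3097 -0.5441 -0.6547

BᵀP = [-12.0000 3.0000; -33.0000 -12.0000]
S = R + BᵀPB = [1/2 0; 0 1] + [22.5000 31.5000; 31.5000 117.0000] = [23.0000 31.5000; 31.5000 118.0000]
BᵀPA = [-7.5000 -13.5000; -51.0000 -67.5000]
K = S⁻¹·BᵀPA = [0.4191 0.3097; -0.5441 -0.6547]
A−BK = [-0.0036 0.0004; 0.0553 0.0534]
AᵀP(A−BK) = [0.3954 0.4326; 0.4326 0.4881]
P' = Q + AᵀP(A−BK) = [13.3954 3.4326; 3.4326 2.7381]
tr(P') = 16.1335


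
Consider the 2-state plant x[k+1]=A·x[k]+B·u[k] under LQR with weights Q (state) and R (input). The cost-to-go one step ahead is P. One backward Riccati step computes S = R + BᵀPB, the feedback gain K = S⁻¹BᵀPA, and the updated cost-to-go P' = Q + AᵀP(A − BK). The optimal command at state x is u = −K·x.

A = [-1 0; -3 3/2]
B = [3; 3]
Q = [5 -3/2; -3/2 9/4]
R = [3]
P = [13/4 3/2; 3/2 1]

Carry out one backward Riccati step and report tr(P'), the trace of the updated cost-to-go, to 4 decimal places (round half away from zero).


9.1071

BᵀP = [14.2500 7.5000]
S = R + BᵀPB = [3] + [65.2500] = [68.2500]
BᵀPA = [-36.7500 11.2500]
K = S⁻¹·BᵀPA = [-0.5385 0.1648]
A−BK = [0.6154 -0.4945; -1.3846 1.0055]
AᵀP(A−BK) = [1.4615 -0.6923; -0.6923 0.3956]
P' = Q + AᵀP(A−BK) = [6.4615 -2.1923; -2.1923 2.6456]
tr(P') = 9.1071


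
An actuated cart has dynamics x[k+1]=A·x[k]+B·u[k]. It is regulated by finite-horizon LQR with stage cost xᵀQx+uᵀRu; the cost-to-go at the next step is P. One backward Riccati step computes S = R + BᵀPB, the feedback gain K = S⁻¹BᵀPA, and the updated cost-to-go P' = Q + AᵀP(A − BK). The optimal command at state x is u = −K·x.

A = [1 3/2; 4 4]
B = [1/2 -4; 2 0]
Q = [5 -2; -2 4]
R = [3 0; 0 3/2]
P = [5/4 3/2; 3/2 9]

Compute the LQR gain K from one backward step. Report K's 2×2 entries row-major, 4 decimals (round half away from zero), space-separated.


BᵀP = [3.6250 18.7500; -5.0000 -6.0000]
S = R + BᵀPB = [3 0; 0 3/2] + [39.3125 -14.5000; -14.5000 20.0000] = [42.3125 -14.5000; -14.5000 21.5000]
BᵀPA = [78.6250 80.4375; -29.0000 -31.5000]
K = S⁻¹·BᵀPA = [1.8156 1.8195; -0.1244 -0.2380]
A−BK = [-0.4053 -0.3619; 0.3689 0.3611]
AᵀP(A−BK) = [10.8934 10.9168; 10.9168 10.9614]
P' = Q + AᵀP(A−BK) = [15.8934 8.9168; 8.9168 14.9614]
tr(P') = 30.8548

1.8156 1.8195 -0.1244 -0.2380


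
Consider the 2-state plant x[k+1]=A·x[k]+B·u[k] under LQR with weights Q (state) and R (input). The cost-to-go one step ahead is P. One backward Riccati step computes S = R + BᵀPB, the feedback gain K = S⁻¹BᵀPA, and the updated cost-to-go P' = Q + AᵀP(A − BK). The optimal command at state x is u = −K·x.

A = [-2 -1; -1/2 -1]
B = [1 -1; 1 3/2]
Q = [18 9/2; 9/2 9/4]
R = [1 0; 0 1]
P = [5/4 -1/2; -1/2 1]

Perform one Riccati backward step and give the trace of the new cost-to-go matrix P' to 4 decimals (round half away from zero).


22.1944

BᵀP = [0.7500 0.5000; -2.0000 2.0000]
S = R + BᵀPB = [1 0; 0 1] + [1.2500 0.0000; 0.0000 5.0000] = [2.2500 0.0000; 0.0000 6.0000]
BᵀPA = [-1.7500 -1.2500; 3.0000 0.0000]
K = S⁻¹·BᵀPA = [-0.7778 -0.5556; 0.5000 0.0000]
A−BK = [-0.7222 -0.4444; -0.4722 -0.4444]
AᵀP(A−BK) = [1.3889 0.7778; 0.7778 0.5556]
P' = Q + AᵀP(A−BK) = [19.3889 5.2778; 5.2778 2.8056]
tr(P') = 22.1944


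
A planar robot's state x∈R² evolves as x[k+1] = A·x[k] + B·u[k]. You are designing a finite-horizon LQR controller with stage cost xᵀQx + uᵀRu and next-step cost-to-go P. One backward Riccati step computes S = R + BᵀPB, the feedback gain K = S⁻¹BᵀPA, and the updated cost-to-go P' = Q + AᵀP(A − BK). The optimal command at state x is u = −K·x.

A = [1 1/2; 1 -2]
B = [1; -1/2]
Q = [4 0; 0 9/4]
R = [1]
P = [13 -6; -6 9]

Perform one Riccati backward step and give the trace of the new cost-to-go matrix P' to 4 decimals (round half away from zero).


BᵀP = [16.0000 -10.5000]
S = R + BᵀPB = [1] + [21.2500] = [22.2500]
BᵀPA = [5.5000 29.0000]
K = S⁻¹·BᵀPA = [0.2472 1.3034]
A−BK = [0.7528 -0.8034; 1.1236 -1.3483]
AᵀP(A−BK) = [8.6404 -9.6685; -9.6685 13.4522]
P' = Q + AᵀP(A−BK) = [12.6404 -9.6685; -9.6685 15.7022]
tr(P') = 28.3427

28.3427


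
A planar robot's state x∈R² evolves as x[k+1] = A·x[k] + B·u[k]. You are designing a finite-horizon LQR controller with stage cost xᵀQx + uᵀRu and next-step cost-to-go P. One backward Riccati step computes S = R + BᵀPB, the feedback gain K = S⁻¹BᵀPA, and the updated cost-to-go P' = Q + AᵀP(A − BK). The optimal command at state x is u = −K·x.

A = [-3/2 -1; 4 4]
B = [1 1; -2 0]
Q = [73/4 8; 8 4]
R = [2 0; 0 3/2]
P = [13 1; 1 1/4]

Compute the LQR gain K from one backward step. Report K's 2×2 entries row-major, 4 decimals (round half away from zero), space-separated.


BᵀP = [11.0000 0.5000; 13.0000 1.0000]
S = R + BᵀPB = [2 0; 0 3/2] + [10.0000 11.0000; 11.0000 13.0000] = [12.0000 11.0000; 11.0000 14.5000]
BᵀPA = [-14.5000 -9.0000; -15.5000 -9.0000]
K = S⁻¹·BᵀPA = [-0.7500 -0.5943; -0.5000 -0.1698]
A−BK = [-0.2500 -0.2358; 2.5000 2.8113]
AᵀP(A−BK) = [2.6250 2.2500; 2.2500 2.1226]
P' = Q + AᵀP(A−BK) = [20.8750 10.2500; 10.2500 6.1226]
tr(P') = 26.9976

-0.7500 -0.5943 -0.5000 -0.1698


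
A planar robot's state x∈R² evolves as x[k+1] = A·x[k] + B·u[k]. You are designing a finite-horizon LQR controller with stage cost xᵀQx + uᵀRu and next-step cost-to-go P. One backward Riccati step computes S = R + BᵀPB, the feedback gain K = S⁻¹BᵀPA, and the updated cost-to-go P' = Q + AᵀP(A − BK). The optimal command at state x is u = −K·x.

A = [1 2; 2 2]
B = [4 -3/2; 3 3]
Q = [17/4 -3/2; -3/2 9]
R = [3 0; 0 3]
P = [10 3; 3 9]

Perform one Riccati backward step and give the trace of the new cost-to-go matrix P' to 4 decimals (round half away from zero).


14.8385

BᵀP = [49.0000 39.0000; -6.0000 22.5000]
S = R + BᵀPB = [3 0; 0 3] + [313.0000 43.5000; 43.5000 76.5000] = [316.0000 43.5000; 43.5000 79.5000]
BᵀPA = [127.0000 176.0000; 39.0000 33.0000]
K = S⁻¹·BᵀPA = [0.3616 0.5405; 0.2927 0.1193]
A−BK = [-0.0074 0.0169; 0.0371 0.0204]
AᵀP(A−BK) = [0.6606 0.6982; 0.6982 0.9279]
P' = Q + AᵀP(A−BK) = [4.9106 -0.8018; -0.8018 9.9279]
tr(P') = 14.8385


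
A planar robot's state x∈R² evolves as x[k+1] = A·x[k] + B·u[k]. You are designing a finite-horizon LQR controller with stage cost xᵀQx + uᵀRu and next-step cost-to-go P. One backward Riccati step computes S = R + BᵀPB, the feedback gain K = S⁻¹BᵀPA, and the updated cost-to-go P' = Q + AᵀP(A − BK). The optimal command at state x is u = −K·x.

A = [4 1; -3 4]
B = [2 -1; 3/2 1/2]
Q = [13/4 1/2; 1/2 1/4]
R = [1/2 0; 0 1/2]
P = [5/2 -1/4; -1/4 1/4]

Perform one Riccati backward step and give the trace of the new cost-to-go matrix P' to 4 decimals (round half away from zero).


BᵀP = [4.6250 -0.1250; -2.6250 0.3750]
S = R + BᵀPB = [1/2 0; 0 1/2] + [9.0625 -4.6875; -4.6875 2.8125] = [9.5625 -4.6875; -4.6875 3.3125]
BᵀPA = [18.8750 4.1250; -11.6250 -1.1250]
K = S⁻¹·BᵀPA = [0.8277 0.8647; -2.3382 0.8841]
A−BK = [0.0064 0.1546; -3.0725 2.2609]
AᵀP(A−BK) = [5.4461 -2.2947; -2.2947 1.9275]
P' = Q + AᵀP(A−BK) = [8.6961 -1.7947; -1.7947 2.1775]
tr(P') = 10.8736

10.8736


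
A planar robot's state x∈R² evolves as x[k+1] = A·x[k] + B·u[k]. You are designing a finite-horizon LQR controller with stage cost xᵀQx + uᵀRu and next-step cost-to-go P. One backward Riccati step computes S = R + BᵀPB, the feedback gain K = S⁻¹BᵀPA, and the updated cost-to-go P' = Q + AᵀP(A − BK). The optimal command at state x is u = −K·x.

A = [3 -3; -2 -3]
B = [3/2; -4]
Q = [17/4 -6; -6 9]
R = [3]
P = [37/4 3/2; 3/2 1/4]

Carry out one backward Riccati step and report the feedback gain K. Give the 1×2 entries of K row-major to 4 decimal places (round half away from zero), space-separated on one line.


BᵀP = [7.8750 1.2500]
S = R + BᵀPB = [3] + [6.8125] = [9.8125]
BᵀPA = [21.1250 -27.3750]
K = S⁻¹·BᵀPA = [2.1529 -2.7898]
A−BK = [-0.2293 1.1847; 6.6115 -14.1592]
AᵀP(A−BK) = [20.7707 -27.3153; -27.3153 36.1290]
P' = Q + AᵀP(A−BK) = [25.0207 -33.3153; -33.3153 45.1290]
tr(P') = 70.1497

2.1529 -2.7898


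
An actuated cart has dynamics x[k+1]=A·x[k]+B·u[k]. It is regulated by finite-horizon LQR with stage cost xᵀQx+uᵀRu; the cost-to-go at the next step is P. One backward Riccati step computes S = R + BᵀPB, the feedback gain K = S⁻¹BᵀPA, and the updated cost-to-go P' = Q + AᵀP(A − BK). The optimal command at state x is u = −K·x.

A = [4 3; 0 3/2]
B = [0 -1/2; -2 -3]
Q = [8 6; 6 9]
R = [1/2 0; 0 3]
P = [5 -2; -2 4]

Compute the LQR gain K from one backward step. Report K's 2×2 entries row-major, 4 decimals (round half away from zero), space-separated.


2.9584 1.6271 -1.4915 -1.2203

BᵀP = [4.0000 -8.0000; 3.5000 -11.0000]
S = R + BᵀPB = [1/2 0; 0 3] + [16.0000 22.0000; 22.0000 31.2500] = [16.5000 22.0000; 22.0000 34.2500]
BᵀPA = [16.0000 0.0000; 14.0000 -6.0000]
K = S⁻¹·BᵀPA = [2.9584 1.6271; -1.4915 -1.2203]
A−BK = [3.2542 2.3898; 1.4422 1.0932]
AᵀP(A−BK) = [53.5470 39.0508; 39.0508 28.6780]
P' = Q + AᵀP(A−BK) = [61.5470 45.0508; 45.0508 37.6780]
tr(P') = 99.2250


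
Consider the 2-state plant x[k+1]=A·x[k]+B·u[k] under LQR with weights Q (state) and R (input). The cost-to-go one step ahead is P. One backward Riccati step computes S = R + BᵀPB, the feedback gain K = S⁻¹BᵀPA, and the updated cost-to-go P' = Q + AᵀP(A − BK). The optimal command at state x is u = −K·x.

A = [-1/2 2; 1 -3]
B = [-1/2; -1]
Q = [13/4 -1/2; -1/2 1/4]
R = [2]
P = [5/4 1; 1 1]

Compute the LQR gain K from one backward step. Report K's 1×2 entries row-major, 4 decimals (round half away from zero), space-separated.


-0.1594 0.2899

BᵀP = [-1.6250 -1.5000]
S = R + BᵀPB = [2] + [2.3125] = [4.3125]
BᵀPA = [-0.6875 1.2500]
K = S⁻¹·BᵀPA = [-0.1594 0.2899]
A−BK = [-0.5797 2.1449; 0.8406 -2.7101]
AᵀP(A−BK) = [0.2029 -0.5507; -0.5507 1.6377]
P' = Q + AᵀP(A−BK) = [3.4529 -1.0507; -1.0507 1.8877]
tr(P') = 5.3406


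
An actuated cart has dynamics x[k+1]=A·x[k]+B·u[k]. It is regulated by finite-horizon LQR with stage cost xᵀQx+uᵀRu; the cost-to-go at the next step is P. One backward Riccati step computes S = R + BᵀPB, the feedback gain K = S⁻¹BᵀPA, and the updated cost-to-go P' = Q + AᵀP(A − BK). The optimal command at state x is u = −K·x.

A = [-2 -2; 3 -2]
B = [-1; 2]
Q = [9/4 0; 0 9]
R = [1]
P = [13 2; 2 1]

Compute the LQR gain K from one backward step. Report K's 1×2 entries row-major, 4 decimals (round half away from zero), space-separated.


BᵀP = [-9.0000 0.0000]
S = R + BᵀPB = [1] + [9.0000] = [10.0000]
BᵀPA = [18.0000 18.0000]
K = S⁻¹·BᵀPA = [1.8000 1.8000]
A−BK = [-0.2000 -0.2000; -0.6000 -5.6000]
AᵀP(A−BK) = [4.6000 9.6000; 9.6000 39.6000]
P' = Q + AᵀP(A−BK) = [6.8500 9.6000; 9.6000 48.6000]
tr(P') = 55.4500

1.8000 1.8000


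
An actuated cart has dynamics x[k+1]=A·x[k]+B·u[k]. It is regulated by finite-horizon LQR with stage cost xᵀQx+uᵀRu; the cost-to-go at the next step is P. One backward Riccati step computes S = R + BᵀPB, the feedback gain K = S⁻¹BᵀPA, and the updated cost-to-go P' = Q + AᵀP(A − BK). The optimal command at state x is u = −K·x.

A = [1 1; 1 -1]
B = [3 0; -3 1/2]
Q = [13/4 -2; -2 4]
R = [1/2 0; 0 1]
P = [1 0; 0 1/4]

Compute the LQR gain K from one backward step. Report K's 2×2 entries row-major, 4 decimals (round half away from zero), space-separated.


BᵀP = [3.0000 -0.7500; 0.0000 0.1250]
S = R + BᵀPB = [1/2 0; 0 1] + [11.2500 -0.3750; -0.3750 0.0625] = [11.7500 -0.3750; -0.3750 1.0625]
BᵀPA = [2.2500 3.7500; 0.1250 -0.1250]
K = S⁻¹·BᵀPA = [0.1975 0.3190; 0.1873 -0.0051]
A−BK = [0.4076 0.0430; 1.4987 -0.0405]
AᵀP(A−BK) = [0.7823 0.0329; 0.0329 0.0532]
P' = Q + AᵀP(A−BK) = [4.0323 -1.9671; -1.9671 4.0532]
tr(P') = 8.0854

0.1975 0.3190 0.1873 -0.0051


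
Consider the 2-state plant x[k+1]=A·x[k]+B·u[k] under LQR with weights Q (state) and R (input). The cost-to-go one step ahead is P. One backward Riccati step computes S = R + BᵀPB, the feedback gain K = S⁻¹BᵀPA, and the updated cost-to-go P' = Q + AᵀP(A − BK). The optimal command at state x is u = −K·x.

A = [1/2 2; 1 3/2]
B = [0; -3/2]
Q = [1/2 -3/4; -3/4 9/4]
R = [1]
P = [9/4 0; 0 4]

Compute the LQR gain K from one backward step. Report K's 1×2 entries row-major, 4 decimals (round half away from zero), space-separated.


BᵀP = [0.0000 -6.0000]
S = R + BᵀPB = [1] + [9.0000] = [10.0000]
BᵀPA = [-6.0000 -9.0000]
K = S⁻¹·BᵀPA = [-0.6000 -0.9000]
A−BK = [0.5000 2.0000; 0.1000 0.1500]
AᵀP(A−BK) = [0.9625 2.8500; 2.8500 9.9000]
P' = Q + AᵀP(A−BK) = [1.4625 2.1000; 2.1000 12.1500]
tr(P') = 13.6125

-0.6000 -0.9000


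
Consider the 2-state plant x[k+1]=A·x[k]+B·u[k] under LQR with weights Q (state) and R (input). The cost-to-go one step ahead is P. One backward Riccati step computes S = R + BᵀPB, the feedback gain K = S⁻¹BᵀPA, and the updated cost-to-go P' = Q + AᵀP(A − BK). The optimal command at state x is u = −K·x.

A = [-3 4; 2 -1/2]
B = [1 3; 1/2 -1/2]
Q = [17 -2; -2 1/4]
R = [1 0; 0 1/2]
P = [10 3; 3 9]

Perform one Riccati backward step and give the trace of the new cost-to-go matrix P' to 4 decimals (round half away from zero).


23.3406

BᵀP = [11.5000 7.5000; 28.5000 4.5000]
S = R + BᵀPB = [1 0; 0 1/2] + [15.2500 30.7500; 30.7500 83.2500] = [16.2500 30.7500; 30.7500 83.7500]
BᵀPA = [-19.5000 42.2500; -76.5000 111.7500]
K = S⁻¹·BᵀPA = [1.7316 0.2459; -1.5492 1.2441]
A−BK = [-0.0840 0.0220; 0.3596 -0.0009]
AᵀP(A−BK) = [5.2516 -0.5354; -0.5354 0.8390]
P' = Q + AᵀP(A−BK) = [22.2516 -2.5354; -2.5354 1.0890]
tr(P') = 23.3406


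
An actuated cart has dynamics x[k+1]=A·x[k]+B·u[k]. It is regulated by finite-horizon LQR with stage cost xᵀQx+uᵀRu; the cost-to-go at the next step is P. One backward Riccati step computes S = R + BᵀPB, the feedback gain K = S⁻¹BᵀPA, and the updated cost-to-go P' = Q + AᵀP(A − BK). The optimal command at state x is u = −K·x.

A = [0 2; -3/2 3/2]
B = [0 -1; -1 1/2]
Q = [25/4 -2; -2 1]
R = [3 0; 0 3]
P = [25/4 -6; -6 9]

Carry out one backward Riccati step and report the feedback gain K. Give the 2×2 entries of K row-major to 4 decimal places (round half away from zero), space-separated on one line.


0.7105 -0.5526 -0.4737 -0.4887

BᵀP = [6.0000 -9.0000; -9.2500 10.5000]
S = R + BᵀPB = [3 0; 0 3] + [9.0000 -10.5000; -10.5000 14.5000] = [12.0000 -10.5000; -10.5000 17.5000]
BᵀPA = [13.5000 -1.5000; -15.7500 -2.7500]
K = S⁻¹·BᵀPA = [0.7105 -0.5526; -0.4737 -0.4887]
A−BK = [-0.4737 1.5113; -0.5526 1.1917]
AᵀP(A−BK) = [3.1974 -2.4868; -2.4868 7.0771]
P' = Q + AᵀP(A−BK) = [9.4474 -4.4868; -4.4868 8.0771]
tr(P') = 17.5244


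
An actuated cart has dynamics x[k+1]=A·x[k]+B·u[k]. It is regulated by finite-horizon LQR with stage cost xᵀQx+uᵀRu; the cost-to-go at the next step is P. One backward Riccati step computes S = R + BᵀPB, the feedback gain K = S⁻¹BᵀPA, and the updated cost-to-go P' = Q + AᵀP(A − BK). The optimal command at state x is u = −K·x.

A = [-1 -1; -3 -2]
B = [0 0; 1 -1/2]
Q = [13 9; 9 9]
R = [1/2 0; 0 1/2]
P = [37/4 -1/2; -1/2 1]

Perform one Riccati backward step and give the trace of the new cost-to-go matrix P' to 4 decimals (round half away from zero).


42.4286

BᵀP = [-0.5000 1.0000; 0.2500 -0.5000]
S = R + BᵀPB = [1/2 0; 0 1/2] + [1.0000 -0.5000; -0.5000 0.2500] = [1.5000 -0.5000; -0.5000 0.7500]
BᵀPA = [-2.5000 -1.5000; 1.2500 0.7500]
K = S⁻¹·BᵀPA = [-1.4286 -0.8571; 0.7143 0.4286]
A−BK = [-1.0000 -1.0000; -1.2143 -0.9286]
AᵀP(A−BK) = [10.7857 10.0714; 10.0714 9.6429]
P' = Q + AᵀP(A−BK) = [23.7857 19.0714; 19.0714 18.6429]
tr(P') = 42.4286


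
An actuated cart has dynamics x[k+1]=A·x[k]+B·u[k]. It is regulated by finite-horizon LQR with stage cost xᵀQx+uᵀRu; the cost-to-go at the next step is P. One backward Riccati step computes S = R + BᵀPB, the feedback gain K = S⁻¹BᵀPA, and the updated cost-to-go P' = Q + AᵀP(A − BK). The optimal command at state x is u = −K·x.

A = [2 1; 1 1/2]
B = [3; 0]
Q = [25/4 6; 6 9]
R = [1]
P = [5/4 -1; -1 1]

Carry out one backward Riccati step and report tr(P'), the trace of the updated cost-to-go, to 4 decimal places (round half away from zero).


BᵀP = [3.7500 -3.0000]
S = R + BᵀPB = [1] + [11.2500] = [12.2500]
BᵀPA = [4.5000 2.2500]
K = S⁻¹·BᵀPA = [0.3673 0.1837]
A−BK = [0.8980 0.4490; 1.0000 0.5000]
AᵀP(A−BK) = [0.3469 0.1735; 0.1735 0.0867]
P' = Q + AᵀP(A−BK) = [6.5969 6.1735; 6.1735 9.0867]
tr(P') = 15.6837

15.6837


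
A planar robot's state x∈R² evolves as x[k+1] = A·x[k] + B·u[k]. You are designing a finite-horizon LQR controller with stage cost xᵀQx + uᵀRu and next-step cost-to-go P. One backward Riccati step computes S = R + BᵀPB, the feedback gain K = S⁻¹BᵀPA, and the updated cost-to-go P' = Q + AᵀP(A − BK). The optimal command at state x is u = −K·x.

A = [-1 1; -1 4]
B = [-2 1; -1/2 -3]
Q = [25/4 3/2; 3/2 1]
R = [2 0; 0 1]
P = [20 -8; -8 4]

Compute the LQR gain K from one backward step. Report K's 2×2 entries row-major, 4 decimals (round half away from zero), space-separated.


0.4606 -0.7445 0.1136 -0.8959

BᵀP = [-36.0000 14.0000; 44.0000 -20.0000]
S = R + BᵀPB = [2 0; 0 1] + [65.0000 -78.0000; -78.0000 104.0000] = [67.0000 -78.0000; -78.0000 105.0000]
BᵀPA = [22.0000 20.0000; -24.0000 -36.0000]
K = S⁻¹·BᵀPA = [0.4606 -0.7445; 0.1136 -0.8959]
A−BK = [-0.1924 0.4069; -0.4290 0.9401]
AᵀP(A−BK) = [0.5931 -1.1230; -1.1230 2.6372]
P' = Q + AᵀP(A−BK) = [6.8431 0.3770; 0.3770 3.6372]
tr(P') = 10.4803


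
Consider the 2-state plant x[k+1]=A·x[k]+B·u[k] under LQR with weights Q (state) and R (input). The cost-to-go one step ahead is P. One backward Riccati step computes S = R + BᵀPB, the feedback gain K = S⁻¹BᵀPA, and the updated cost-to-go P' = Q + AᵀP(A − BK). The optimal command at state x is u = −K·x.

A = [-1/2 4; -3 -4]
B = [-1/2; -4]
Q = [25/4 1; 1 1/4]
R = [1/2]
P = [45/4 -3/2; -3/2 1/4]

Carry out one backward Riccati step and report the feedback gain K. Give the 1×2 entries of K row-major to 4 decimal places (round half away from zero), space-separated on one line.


0.4286 1.9048

BᵀP = [0.3750 -0.2500]
S = R + BᵀPB = [1/2] + [0.8125] = [1.3125]
BᵀPA = [0.5625 2.5000]
K = S⁻¹·BᵀPA = [0.4286 1.9048]
A−BK = [-0.2857 4.9524; -1.2857 3.6190]
AᵀP(A−BK) = [0.3214 -5.5714; -5.5714 227.2381]
P' = Q + AᵀP(A−BK) = [6.5714 -4.5714; -4.5714 227.4881]
tr(P') = 234.0595


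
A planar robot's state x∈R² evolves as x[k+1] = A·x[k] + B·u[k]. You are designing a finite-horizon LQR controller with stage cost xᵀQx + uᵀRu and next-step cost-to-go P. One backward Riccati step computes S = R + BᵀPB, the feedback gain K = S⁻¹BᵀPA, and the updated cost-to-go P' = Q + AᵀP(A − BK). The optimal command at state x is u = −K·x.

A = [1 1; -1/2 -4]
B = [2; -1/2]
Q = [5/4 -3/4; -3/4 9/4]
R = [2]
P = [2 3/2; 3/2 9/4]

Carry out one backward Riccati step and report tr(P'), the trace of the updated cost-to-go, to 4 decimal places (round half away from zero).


BᵀP = [3.2500 1.8750]
S = R + BᵀPB = [2] + [5.5625] = [7.5625]
BᵀPA = [2.3125 -4.2500]
K = S⁻¹·BᵀPA = [0.3058 -0.5620]
A−BK = [0.3884 2.1240; -0.3471 -4.2810]
AᵀP(A−BK) = [0.3554 1.0496; 1.0496 23.6116]
P' = Q + AᵀP(A−BK) = [1.6054 0.2996; 0.2996 25.8616]
tr(P') = 27.4669

27.4669


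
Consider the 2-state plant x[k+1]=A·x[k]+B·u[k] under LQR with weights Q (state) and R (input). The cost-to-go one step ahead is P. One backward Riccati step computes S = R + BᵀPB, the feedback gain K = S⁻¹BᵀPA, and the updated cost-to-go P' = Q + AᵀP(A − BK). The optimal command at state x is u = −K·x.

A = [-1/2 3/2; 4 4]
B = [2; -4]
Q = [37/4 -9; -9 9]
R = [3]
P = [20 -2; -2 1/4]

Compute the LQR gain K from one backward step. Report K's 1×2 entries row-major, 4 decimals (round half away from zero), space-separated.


BᵀP = [48.0000 -5.0000]
S = R + BᵀPB = [3] + [116.0000] = [119.0000]
BᵀPA = [-44.0000 52.0000]
K = S⁻¹·BᵀPA = [-0.3697 0.4370]
A−BK = [0.2395 0.6261; 2.5210 5.7479]
AᵀP(A−BK) = [0.7311 0.2269; 0.2269 2.2773]
P' = Q + AᵀP(A−BK) = [9.9811 -8.7731; -8.7731 11.2773]
tr(P') = 21.2584

-0.3697 0.4370


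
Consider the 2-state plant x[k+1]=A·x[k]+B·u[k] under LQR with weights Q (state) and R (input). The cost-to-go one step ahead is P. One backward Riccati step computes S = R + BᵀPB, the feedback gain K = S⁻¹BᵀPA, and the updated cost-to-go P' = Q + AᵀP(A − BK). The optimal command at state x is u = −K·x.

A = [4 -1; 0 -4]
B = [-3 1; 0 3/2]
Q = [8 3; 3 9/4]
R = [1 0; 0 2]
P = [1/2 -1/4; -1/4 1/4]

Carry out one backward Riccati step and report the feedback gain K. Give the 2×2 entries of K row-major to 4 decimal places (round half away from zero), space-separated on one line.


BᵀP = [-1.5000 0.7500; 0.1250 0.1250]
S = R + BᵀPB = [1 0; 0 2] + [4.5000 -0.3750; -0.3750 0.3125] = [5.5000 -0.3750; -0.3750 2.3125]
BᵀPA = [-6.0000 -1.5000; 0.5000 -0.6250]
K = S⁻¹·BᵀPA = [-1.0882 -0.2944; 0.0398 -0.3180]
A−BK = [0.6957 -1.5652; -0.0596 -3.5230]
AᵀP(A−BK) = [1.4509 0.3925; 0.3925 1.8596]
P' = Q + AᵀP(A−BK) = [9.4509 3.3925; 3.3925 4.1096]
tr(P') = 13.5606

-1.0882 -0.2944 0.0398 -0.3180


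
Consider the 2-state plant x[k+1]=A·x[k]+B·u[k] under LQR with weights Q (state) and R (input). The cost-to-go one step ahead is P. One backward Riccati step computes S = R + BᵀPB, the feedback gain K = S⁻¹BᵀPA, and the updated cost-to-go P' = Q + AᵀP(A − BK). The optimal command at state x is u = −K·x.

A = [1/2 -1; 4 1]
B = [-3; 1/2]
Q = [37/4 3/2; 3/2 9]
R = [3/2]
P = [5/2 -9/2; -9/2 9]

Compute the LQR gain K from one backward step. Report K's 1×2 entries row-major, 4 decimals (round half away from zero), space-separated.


1.6887 0.6981

BᵀP = [-9.7500 18.0000]
S = R + BᵀPB = [3/2] + [38.2500] = [39.7500]
BᵀPA = [67.1250 27.7500]
K = S⁻¹·BᵀPA = [1.6887 0.6981]
A−BK = [5.5660 1.0943; 3.1557 0.6509]
AᵀP(A−BK) = [13.2724 3.6392; 3.6392 1.1274]
P' = Q + AᵀP(A−BK) = [22.5224 5.1392; 5.1392 10.1274]
tr(P') = 32.6498


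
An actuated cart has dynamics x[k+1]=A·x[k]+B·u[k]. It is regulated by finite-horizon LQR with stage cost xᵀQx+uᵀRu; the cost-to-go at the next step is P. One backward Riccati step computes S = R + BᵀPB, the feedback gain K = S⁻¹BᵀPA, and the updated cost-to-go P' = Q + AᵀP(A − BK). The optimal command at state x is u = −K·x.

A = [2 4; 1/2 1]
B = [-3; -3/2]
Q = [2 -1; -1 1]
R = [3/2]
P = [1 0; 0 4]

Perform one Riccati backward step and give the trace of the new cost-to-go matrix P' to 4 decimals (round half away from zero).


BᵀP = [-3.0000 -6.0000]
S = R + BᵀPB = [3/2] + [18.0000] = [19.5000]
BᵀPA = [-9.0000 -18.0000]
K = S⁻¹·BᵀPA = [-0.4615 -0.9231]
A−BK = [0.6154 1.2308; -0.1923 -0.3846]
AᵀP(A−BK) = [0.8462 1.6923; 1.6923 3.3846]
P' = Q + AᵀP(A−BK) = [2.8462 0.6923; 0.6923 4.3846]
tr(P') = 7.2308

7.2308


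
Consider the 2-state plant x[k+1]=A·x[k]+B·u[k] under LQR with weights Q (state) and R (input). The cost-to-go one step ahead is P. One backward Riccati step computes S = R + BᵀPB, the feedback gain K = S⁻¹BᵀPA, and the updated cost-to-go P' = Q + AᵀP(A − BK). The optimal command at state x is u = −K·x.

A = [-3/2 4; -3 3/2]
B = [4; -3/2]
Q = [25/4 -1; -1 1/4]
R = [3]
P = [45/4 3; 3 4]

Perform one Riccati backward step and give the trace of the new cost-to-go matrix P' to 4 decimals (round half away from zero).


92.6166

BᵀP = [40.5000 6.0000]
S = R + BᵀPB = [3] + [153.0000] = [156.0000]
BᵀPA = [-78.7500 171.0000]
K = S⁻¹·BᵀPA = [-0.5048 1.0962]
A−BK = [0.5192 -0.3846; -3.7572 3.1442]
AᵀP(A−BK) = [48.5589 -41.9279; -41.9279 37.5577]
P' = Q + AᵀP(A−BK) = [54.8089 -42.9279; -42.9279 37.8077]
tr(P') = 92.6166
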